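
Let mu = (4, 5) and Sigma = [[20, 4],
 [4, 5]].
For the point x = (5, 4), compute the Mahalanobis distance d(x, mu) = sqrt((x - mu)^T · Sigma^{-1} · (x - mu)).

Step 1 — centre the observation: (x - mu) = (1, -1).

Step 2 — invert Sigma. det(Sigma) = 20·5 - (4)² = 84.
  Sigma^{-1} = (1/det) · [[d, -b], [-b, a]] = [[0.0595, -0.0476],
 [-0.0476, 0.2381]].

Step 3 — form the quadratic (x - mu)^T · Sigma^{-1} · (x - mu):
  Sigma^{-1} · (x - mu) = (0.1071, -0.2857).
  (x - mu)^T · [Sigma^{-1} · (x - mu)] = (1)·(0.1071) + (-1)·(-0.2857) = 0.3929.

Step 4 — take square root: d = √(0.3929) ≈ 0.6268.

d(x, mu) = √(0.3929) ≈ 0.6268


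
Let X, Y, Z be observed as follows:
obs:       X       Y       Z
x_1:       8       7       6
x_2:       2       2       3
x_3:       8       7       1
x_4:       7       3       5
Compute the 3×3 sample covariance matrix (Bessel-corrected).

Step 1 — column means:
  mean(X) = (8 + 2 + 8 + 7) / 4 = 25/4 = 6.25
  mean(Y) = (7 + 2 + 7 + 3) / 4 = 19/4 = 4.75
  mean(Z) = (6 + 3 + 1 + 5) / 4 = 15/4 = 3.75

Step 2 — sample covariance S[i,j] = (1/(n-1)) · Σ_k (x_{k,i} - mean_i) · (x_{k,j} - mean_j), with n-1 = 3.
  S[X,X] = ((1.75)·(1.75) + (-4.25)·(-4.25) + (1.75)·(1.75) + (0.75)·(0.75)) / 3 = 24.75/3 = 8.25
  S[X,Y] = ((1.75)·(2.25) + (-4.25)·(-2.75) + (1.75)·(2.25) + (0.75)·(-1.75)) / 3 = 18.25/3 = 6.0833
  S[X,Z] = ((1.75)·(2.25) + (-4.25)·(-0.75) + (1.75)·(-2.75) + (0.75)·(1.25)) / 3 = 3.25/3 = 1.0833
  S[Y,Y] = ((2.25)·(2.25) + (-2.75)·(-2.75) + (2.25)·(2.25) + (-1.75)·(-1.75)) / 3 = 20.75/3 = 6.9167
  S[Y,Z] = ((2.25)·(2.25) + (-2.75)·(-0.75) + (2.25)·(-2.75) + (-1.75)·(1.25)) / 3 = -1.25/3 = -0.4167
  S[Z,Z] = ((2.25)·(2.25) + (-0.75)·(-0.75) + (-2.75)·(-2.75) + (1.25)·(1.25)) / 3 = 14.75/3 = 4.9167

S is symmetric (S[j,i] = S[i,j]). Assembling:

S = [[8.25, 6.0833, 1.0833],
 [6.0833, 6.9167, -0.4167],
 [1.0833, -0.4167, 4.9167]]


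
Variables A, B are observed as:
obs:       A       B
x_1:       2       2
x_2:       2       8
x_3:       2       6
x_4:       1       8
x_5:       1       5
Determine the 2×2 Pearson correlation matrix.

Step 1 — column means:
  mean(A) = (2 + 2 + 2 + 1 + 1) / 5 = 8/5 = 1.6
  mean(B) = (2 + 8 + 6 + 8 + 5) / 5 = 29/5 = 5.8

Step 2 — sample variances and covariances s[i,j] = (1/(n-1)) · Σ_k (x_{k,i} - mean_i) · (x_{k,j} - mean_j), with n-1 = 4:
  s[A,A] = ((0.4)·(0.4) + (0.4)·(0.4) + (0.4)·(0.4) + (-0.6)·(-0.6) + (-0.6)·(-0.6)) / 4 = 1.2/4 = 0.3
  s[A,B] = ((0.4)·(-3.8) + (0.4)·(2.2) + (0.4)·(0.2) + (-0.6)·(2.2) + (-0.6)·(-0.8)) / 4 = -1.4/4 = -0.35
  s[B,B] = ((-3.8)·(-3.8) + (2.2)·(2.2) + (0.2)·(0.2) + (2.2)·(2.2) + (-0.8)·(-0.8)) / 4 = 24.8/4 = 6.2
  Sample standard deviations s_i = √(s[i,i]):
  s(A) = √(0.3) = 0.5477
  s(B) = √(6.2) = 2.49

Step 3 — r_{ij} = s_{ij} / (s_i · s_j):
  r[A,A] = 1 (diagonal).
  r[A,B] = -0.35 / (0.5477 · 2.49) = -0.35 / 1.3638 = -0.2566
  r[B,B] = 1 (diagonal).

R is symmetric with unit diagonal. Assembling:

R = [[1, -0.2566],
 [-0.2566, 1]]


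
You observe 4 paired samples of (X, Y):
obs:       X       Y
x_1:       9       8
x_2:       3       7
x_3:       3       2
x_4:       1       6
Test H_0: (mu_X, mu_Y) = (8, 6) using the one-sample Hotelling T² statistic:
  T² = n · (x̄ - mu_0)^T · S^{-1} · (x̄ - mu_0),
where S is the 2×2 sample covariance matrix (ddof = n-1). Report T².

Step 1 — sample mean vector:
  mean(X) = (9 + 3 + 3 + 1) / 4 = 16/4 = 4
  mean(Y) = (8 + 7 + 2 + 6) / 4 = 23/4 = 5.75
  x̄ = (4, 5.75),  deviation x̄ - mu_0 = (4, 5.75) - (8, 6) = (-4, -0.25).

Step 2 — sample covariance matrix, S[i,j] = (1/(n-1)) · Σ_k (x_{k,i} - mean_i) · (x_{k,j} - mean_j), divisor n-1 = 3:
  S[X,X] = ((5)·(5) + (-1)·(-1) + (-1)·(-1) + (-3)·(-3)) / 3 = 36/3 = 12
  S[X,Y] = ((5)·(2.25) + (-1)·(1.25) + (-1)·(-3.75) + (-3)·(0.25)) / 3 = 13/3 = 4.3333
  S[Y,Y] = ((2.25)·(2.25) + (1.25)·(1.25) + (-3.75)·(-3.75) + (0.25)·(0.25)) / 3 = 20.75/3 = 6.9167
  S = [[12, 4.3333],
 [4.3333, 6.9167]].

Step 3 — invert S. det(S) = 12·6.9167 - (4.3333)² = 64.2222.
  S^{-1} = (1/det) · [[d, -b], [-b, a]] = [[0.1077, -0.0675],
 [-0.0675, 0.1869]].

Step 4 — quadratic form (x̄ - mu_0)^T · S^{-1} · (x̄ - mu_0):
  S^{-1} · (x̄ - mu_0) = (-0.4139, 0.2232),
  (x̄ - mu_0)^T · [...] = (-4)·(-0.4139) + (-0.25)·(0.2232) = 1.5999.

Step 5 — scale by n: T² = 4 · 1.5999 = 6.3997.

T² ≈ 6.3997


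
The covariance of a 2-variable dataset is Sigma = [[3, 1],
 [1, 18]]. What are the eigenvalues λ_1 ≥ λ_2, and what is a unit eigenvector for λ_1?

Step 1 — characteristic polynomial of 2×2 Sigma:
  det(Sigma - λI) = λ² - trace · λ + det = 0.
  trace = 3 + 18 = 21, det = 3·18 - (1)² = 53.
Step 2 — discriminant:
  Δ = trace² - 4·det = 441 - 212 = 229.
Step 3 — eigenvalues:
  λ = (trace ± √Δ)/2 = (21 ± 15.1327)/2,
  λ_1 = 18.0664,  λ_2 = 2.9336.

Step 4 — unit eigenvector for λ_1: solve (Sigma - λ_1 I)v = 0. First row:
  (3 - 18.0664)·v_x + (1)·v_y = 0, i.e. (-15.0664)·v_x + (1)·v_y = 0,
  so v ∝ (b, λ_1 - a) = (1, 15.0664) = u.
  ||u|| = √((1)² + (15.0664)²) = √(227.9956) ≈ 15.0995,
  v_1 = u/||u|| ≈ (0.0662, 0.9978) (||v_1|| = 1).

λ_1 = 18.0664,  λ_2 = 2.9336;  v_1 ≈ (0.0662, 0.9978)


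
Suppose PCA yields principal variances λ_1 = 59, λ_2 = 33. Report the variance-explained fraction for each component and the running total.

Step 1 — total variance = trace(Sigma) = Σ λ_i = 59 + 33 = 92.

Step 2 — fraction explained by component i = λ_i / Σ λ:
  PC1: 59/92 = 0.6413
  PC2: 33/92 = 0.3587

Step 3 — cumulative fraction after k components = (λ_1 + ... + λ_k) / Σ λ:
  k = 1: 59/92 = 0.6413
  k = 2: (59 + 33)/92 = 92/92 = 1

Summary (fraction, with percent):

explained: PC1 0.6413 (64.13%), PC2 0.3587 (35.87%);  cumulative: 0.6413, 1


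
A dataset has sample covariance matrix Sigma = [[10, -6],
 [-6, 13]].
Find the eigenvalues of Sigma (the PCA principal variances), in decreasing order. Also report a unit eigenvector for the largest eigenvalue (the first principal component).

Step 1 — characteristic polynomial of 2×2 Sigma:
  det(Sigma - λI) = λ² - trace · λ + det = 0.
  trace = 10 + 13 = 23, det = 10·13 - (-6)² = 94.
Step 2 — discriminant:
  Δ = trace² - 4·det = 529 - 376 = 153.
Step 3 — eigenvalues:
  λ = (trace ± √Δ)/2 = (23 ± 12.3693)/2,
  λ_1 = 17.6847,  λ_2 = 5.3153.

Step 4 — unit eigenvector for λ_1: solve (Sigma - λ_1 I)v = 0. First row:
  (10 - 17.6847)·v_x + (-6)·v_y = 0, i.e. (-7.6847)·v_x + (-6)·v_y = 0,
  so v ∝ (b, λ_1 - a) = (-6, 7.6847); multiply by -1 so the first entry is positive: u = (6, -7.6847).
  ||u|| = √((6)² + (-7.6847)²) = √(95.054) ≈ 9.7496,
  v_1 = u/||u|| ≈ (0.6154, -0.7882) (||v_1|| = 1).

λ_1 = 17.6847,  λ_2 = 5.3153;  v_1 ≈ (0.6154, -0.7882)


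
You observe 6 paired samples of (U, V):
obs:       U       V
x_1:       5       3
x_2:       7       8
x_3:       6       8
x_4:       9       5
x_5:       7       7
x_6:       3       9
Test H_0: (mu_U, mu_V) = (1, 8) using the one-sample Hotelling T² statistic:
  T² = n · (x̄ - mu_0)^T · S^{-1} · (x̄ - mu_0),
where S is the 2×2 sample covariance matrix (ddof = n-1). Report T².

Step 1 — sample mean vector:
  mean(U) = (5 + 7 + 6 + 9 + 7 + 3) / 6 = 37/6 = 6.1667
  mean(V) = (3 + 8 + 8 + 5 + 7 + 9) / 6 = 40/6 = 6.6667
  x̄ = (6.1667, 6.6667),  deviation x̄ - mu_0 = (6.1667, 6.6667) - (1, 8) = (5.1667, -1.3333).

Step 2 — sample covariance matrix, S[i,j] = (1/(n-1)) · Σ_k (x_{k,i} - mean_i) · (x_{k,j} - mean_j), divisor n-1 = 5:
  S[U,U] = ((-1.1667)·(-1.1667) + (0.8333)·(0.8333) + (-0.1667)·(-0.1667) + (2.8333)·(2.8333) + (0.8333)·(0.8333) + (-3.1667)·(-3.1667)) / 5 = 20.8333/5 = 4.1667
  S[U,V] = ((-1.1667)·(-3.6667) + (0.8333)·(1.3333) + (-0.1667)·(1.3333) + (2.8333)·(-1.6667) + (0.8333)·(0.3333) + (-3.1667)·(2.3333)) / 5 = -6.6667/5 = -1.3333
  S[V,V] = ((-3.6667)·(-3.6667) + (1.3333)·(1.3333) + (1.3333)·(1.3333) + (-1.6667)·(-1.6667) + (0.3333)·(0.3333) + (2.3333)·(2.3333)) / 5 = 25.3333/5 = 5.0667
  S = [[4.1667, -1.3333],
 [-1.3333, 5.0667]].

Step 3 — invert S. det(S) = 4.1667·5.0667 - (-1.3333)² = 19.3333.
  S^{-1} = (1/det) · [[d, -b], [-b, a]] = [[0.2621, 0.069],
 [0.069, 0.2155]].

Step 4 — quadratic form (x̄ - mu_0)^T · S^{-1} · (x̄ - mu_0):
  S^{-1} · (x̄ - mu_0) = (1.2621, 0.069),
  (x̄ - mu_0)^T · [...] = (5.1667)·(1.2621) + (-1.3333)·(0.069) = 6.4287.

Step 5 — scale by n: T² = 6 · 6.4287 = 38.5724.

T² ≈ 38.5724


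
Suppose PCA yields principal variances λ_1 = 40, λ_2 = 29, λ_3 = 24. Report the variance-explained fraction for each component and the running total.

Step 1 — total variance = trace(Sigma) = Σ λ_i = 40 + 29 + 24 = 93.

Step 2 — fraction explained by component i = λ_i / Σ λ:
  PC1: 40/93 = 0.4301
  PC2: 29/93 = 0.3118
  PC3: 24/93 = 0.2581

Step 3 — cumulative fraction after k components = (λ_1 + ... + λ_k) / Σ λ:
  k = 1: 40/93 = 0.4301
  k = 2: (40 + 29)/93 = 69/93 = 0.7419
  k = 3: (40 + 29 + 24)/93 = 93/93 = 1

Summary (fraction, with percent):

explained: PC1 0.4301 (43.01%), PC2 0.3118 (31.18%), PC3 0.2581 (25.81%);  cumulative: 0.4301, 0.7419, 1


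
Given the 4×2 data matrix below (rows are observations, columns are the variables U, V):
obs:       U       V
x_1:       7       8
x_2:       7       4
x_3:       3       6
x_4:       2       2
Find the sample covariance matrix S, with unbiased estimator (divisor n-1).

Step 1 — column means:
  mean(U) = (7 + 7 + 3 + 2) / 4 = 19/4 = 4.75
  mean(V) = (8 + 4 + 6 + 2) / 4 = 20/4 = 5

Step 2 — sample covariance S[i,j] = (1/(n-1)) · Σ_k (x_{k,i} - mean_i) · (x_{k,j} - mean_j), with n-1 = 3.
  S[U,U] = ((2.25)·(2.25) + (2.25)·(2.25) + (-1.75)·(-1.75) + (-2.75)·(-2.75)) / 3 = 20.75/3 = 6.9167
  S[U,V] = ((2.25)·(3) + (2.25)·(-1) + (-1.75)·(1) + (-2.75)·(-3)) / 3 = 11/3 = 3.6667
  S[V,V] = ((3)·(3) + (-1)·(-1) + (1)·(1) + (-3)·(-3)) / 3 = 20/3 = 6.6667

S is symmetric (S[j,i] = S[i,j]). Assembling:

S = [[6.9167, 3.6667],
 [3.6667, 6.6667]]


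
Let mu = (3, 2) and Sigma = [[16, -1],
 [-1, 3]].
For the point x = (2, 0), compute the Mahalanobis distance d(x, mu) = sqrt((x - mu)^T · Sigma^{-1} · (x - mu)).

Step 1 — centre the observation: (x - mu) = (-1, -2).

Step 2 — invert Sigma. det(Sigma) = 16·3 - (-1)² = 47.
  Sigma^{-1} = (1/det) · [[d, -b], [-b, a]] = [[0.0638, 0.0213],
 [0.0213, 0.3404]].

Step 3 — form the quadratic (x - mu)^T · Sigma^{-1} · (x - mu):
  Sigma^{-1} · (x - mu) = (-0.1064, -0.7021).
  (x - mu)^T · [Sigma^{-1} · (x - mu)] = (-1)·(-0.1064) + (-2)·(-0.7021) = 1.5106.

Step 4 — take square root: d = √(1.5106) ≈ 1.2291.

d(x, mu) = √(1.5106) ≈ 1.2291


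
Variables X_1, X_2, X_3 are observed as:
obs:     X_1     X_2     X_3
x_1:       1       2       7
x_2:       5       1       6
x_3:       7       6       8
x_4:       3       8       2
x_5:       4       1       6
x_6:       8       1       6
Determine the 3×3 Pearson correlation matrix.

Step 1 — column means:
  mean(X_1) = (1 + 5 + 7 + 3 + 4 + 8) / 6 = 28/6 = 4.6667
  mean(X_2) = (2 + 1 + 6 + 8 + 1 + 1) / 6 = 19/6 = 3.1667
  mean(X_3) = (7 + 6 + 8 + 2 + 6 + 6) / 6 = 35/6 = 5.8333

Step 2 — sample variances and covariances s[i,j] = (1/(n-1)) · Σ_k (x_{k,i} - mean_i) · (x_{k,j} - mean_j), with n-1 = 5:
  s[X_1,X_1] = ((-3.6667)·(-3.6667) + (0.3333)·(0.3333) + (2.3333)·(2.3333) + (-1.6667)·(-1.6667) + (-0.6667)·(-0.6667) + (3.3333)·(3.3333)) / 5 = 33.3333/5 = 6.6667
  s[X_1,X_2] = ((-3.6667)·(-1.1667) + (0.3333)·(-2.1667) + (2.3333)·(2.8333) + (-1.6667)·(4.8333) + (-0.6667)·(-2.1667) + (3.3333)·(-2.1667)) / 5 = -3.6667/5 = -0.7333
  s[X_1,X_3] = ((-3.6667)·(1.1667) + (0.3333)·(0.1667) + (2.3333)·(2.1667) + (-1.6667)·(-3.8333) + (-0.6667)·(0.1667) + (3.3333)·(0.1667)) / 5 = 7.6667/5 = 1.5333
  s[X_2,X_2] = ((-1.1667)·(-1.1667) + (-2.1667)·(-2.1667) + (2.8333)·(2.8333) + (4.8333)·(4.8333) + (-2.1667)·(-2.1667) + (-2.1667)·(-2.1667)) / 5 = 46.8333/5 = 9.3667
  s[X_2,X_3] = ((-1.1667)·(1.1667) + (-2.1667)·(0.1667) + (2.8333)·(2.1667) + (4.8333)·(-3.8333) + (-2.1667)·(0.1667) + (-2.1667)·(0.1667)) / 5 = -14.8333/5 = -2.9667
  s[X_3,X_3] = ((1.1667)·(1.1667) + (0.1667)·(0.1667) + (2.1667)·(2.1667) + (-3.8333)·(-3.8333) + (0.1667)·(0.1667) + (0.1667)·(0.1667)) / 5 = 20.8333/5 = 4.1667
  Sample standard deviations s_i = √(s[i,i]):
  s(X_1) = √(6.6667) = 2.582
  s(X_2) = √(9.3667) = 3.0605
  s(X_3) = √(4.1667) = 2.0412

Step 3 — r_{ij} = s_{ij} / (s_i · s_j):
  r[X_1,X_1] = 1 (diagonal).
  r[X_1,X_2] = -0.7333 / (2.582 · 3.0605) = -0.7333 / 7.9022 = -0.0928
  r[X_1,X_3] = 1.5333 / (2.582 · 2.0412) = 1.5333 / 5.2705 = 0.2909
  r[X_2,X_2] = 1 (diagonal).
  r[X_2,X_3] = -2.9667 / (3.0605 · 2.0412) = -2.9667 / 6.2472 = -0.4749
  r[X_3,X_3] = 1 (diagonal).

R is symmetric with unit diagonal. Assembling:

R = [[1, -0.0928, 0.2909],
 [-0.0928, 1, -0.4749],
 [0.2909, -0.4749, 1]]


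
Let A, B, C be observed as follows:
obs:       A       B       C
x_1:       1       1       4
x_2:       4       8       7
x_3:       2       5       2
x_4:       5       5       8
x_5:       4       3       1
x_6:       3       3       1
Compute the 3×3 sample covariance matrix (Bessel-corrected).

Step 1 — column means:
  mean(A) = (1 + 4 + 2 + 5 + 4 + 3) / 6 = 19/6 = 3.1667
  mean(B) = (1 + 8 + 5 + 5 + 3 + 3) / 6 = 25/6 = 4.1667
  mean(C) = (4 + 7 + 2 + 8 + 1 + 1) / 6 = 23/6 = 3.8333

Step 2 — sample covariance S[i,j] = (1/(n-1)) · Σ_k (x_{k,i} - mean_i) · (x_{k,j} - mean_j), with n-1 = 5.
  S[A,A] = ((-2.1667)·(-2.1667) + (0.8333)·(0.8333) + (-1.1667)·(-1.1667) + (1.8333)·(1.8333) + (0.8333)·(0.8333) + (-0.1667)·(-0.1667)) / 5 = 10.8333/5 = 2.1667
  S[A,B] = ((-2.1667)·(-3.1667) + (0.8333)·(3.8333) + (-1.1667)·(0.8333) + (1.8333)·(0.8333) + (0.8333)·(-1.1667) + (-0.1667)·(-1.1667)) / 5 = 9.8333/5 = 1.9667
  S[A,C] = ((-2.1667)·(0.1667) + (0.8333)·(3.1667) + (-1.1667)·(-1.8333) + (1.8333)·(4.1667) + (0.8333)·(-2.8333) + (-0.1667)·(-2.8333)) / 5 = 10.1667/5 = 2.0333
  S[B,B] = ((-3.1667)·(-3.1667) + (3.8333)·(3.8333) + (0.8333)·(0.8333) + (0.8333)·(0.8333) + (-1.1667)·(-1.1667) + (-1.1667)·(-1.1667)) / 5 = 28.8333/5 = 5.7667
  S[B,C] = ((-3.1667)·(0.1667) + (3.8333)·(3.1667) + (0.8333)·(-1.8333) + (0.8333)·(4.1667) + (-1.1667)·(-2.8333) + (-1.1667)·(-2.8333)) / 5 = 20.1667/5 = 4.0333
  S[C,C] = ((0.1667)·(0.1667) + (3.1667)·(3.1667) + (-1.8333)·(-1.8333) + (4.1667)·(4.1667) + (-2.8333)·(-2.8333) + (-2.8333)·(-2.8333)) / 5 = 46.8333/5 = 9.3667

S is symmetric (S[j,i] = S[i,j]). Assembling:

S = [[2.1667, 1.9667, 2.0333],
 [1.9667, 5.7667, 4.0333],
 [2.0333, 4.0333, 9.3667]]


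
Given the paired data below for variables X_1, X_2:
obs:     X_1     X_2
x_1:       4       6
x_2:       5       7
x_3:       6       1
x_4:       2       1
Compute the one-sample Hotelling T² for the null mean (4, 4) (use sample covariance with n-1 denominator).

Step 1 — sample mean vector:
  mean(X_1) = (4 + 5 + 6 + 2) / 4 = 17/4 = 4.25
  mean(X_2) = (6 + 7 + 1 + 1) / 4 = 15/4 = 3.75
  x̄ = (4.25, 3.75),  deviation x̄ - mu_0 = (4.25, 3.75) - (4, 4) = (0.25, -0.25).

Step 2 — sample covariance matrix, S[i,j] = (1/(n-1)) · Σ_k (x_{k,i} - mean_i) · (x_{k,j} - mean_j), divisor n-1 = 3:
  S[X_1,X_1] = ((-0.25)·(-0.25) + (0.75)·(0.75) + (1.75)·(1.75) + (-2.25)·(-2.25)) / 3 = 8.75/3 = 2.9167
  S[X_1,X_2] = ((-0.25)·(2.25) + (0.75)·(3.25) + (1.75)·(-2.75) + (-2.25)·(-2.75)) / 3 = 3.25/3 = 1.0833
  S[X_2,X_2] = ((2.25)·(2.25) + (3.25)·(3.25) + (-2.75)·(-2.75) + (-2.75)·(-2.75)) / 3 = 30.75/3 = 10.25
  S = [[2.9167, 1.0833],
 [1.0833, 10.25]].

Step 3 — invert S. det(S) = 2.9167·10.25 - (1.0833)² = 28.7222.
  S^{-1} = (1/det) · [[d, -b], [-b, a]] = [[0.3569, -0.0377],
 [-0.0377, 0.1015]].

Step 4 — quadratic form (x̄ - mu_0)^T · S^{-1} · (x̄ - mu_0):
  S^{-1} · (x̄ - mu_0) = (0.0986, -0.0348),
  (x̄ - mu_0)^T · [...] = (0.25)·(0.0986) + (-0.25)·(-0.0348) = 0.0334.

Step 5 — scale by n: T² = 4 · 0.0334 = 0.1335.

T² ≈ 0.1335


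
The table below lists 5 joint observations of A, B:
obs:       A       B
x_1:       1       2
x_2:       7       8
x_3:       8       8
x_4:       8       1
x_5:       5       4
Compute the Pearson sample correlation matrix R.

Step 1 — column means:
  mean(A) = (1 + 7 + 8 + 8 + 5) / 5 = 29/5 = 5.8
  mean(B) = (2 + 8 + 8 + 1 + 4) / 5 = 23/5 = 4.6

Step 2 — sample variances and covariances s[i,j] = (1/(n-1)) · Σ_k (x_{k,i} - mean_i) · (x_{k,j} - mean_j), with n-1 = 4:
  s[A,A] = ((-4.8)·(-4.8) + (1.2)·(1.2) + (2.2)·(2.2) + (2.2)·(2.2) + (-0.8)·(-0.8)) / 4 = 34.8/4 = 8.7
  s[A,B] = ((-4.8)·(-2.6) + (1.2)·(3.4) + (2.2)·(3.4) + (2.2)·(-3.6) + (-0.8)·(-0.6)) / 4 = 16.6/4 = 4.15
  s[B,B] = ((-2.6)·(-2.6) + (3.4)·(3.4) + (3.4)·(3.4) + (-3.6)·(-3.6) + (-0.6)·(-0.6)) / 4 = 43.2/4 = 10.8
  Sample standard deviations s_i = √(s[i,i]):
  s(A) = √(8.7) = 2.9496
  s(B) = √(10.8) = 3.2863

Step 3 — r_{ij} = s_{ij} / (s_i · s_j):
  r[A,A] = 1 (diagonal).
  r[A,B] = 4.15 / (2.9496 · 3.2863) = 4.15 / 9.6933 = 0.4281
  r[B,B] = 1 (diagonal).

R is symmetric with unit diagonal. Assembling:

R = [[1, 0.4281],
 [0.4281, 1]]


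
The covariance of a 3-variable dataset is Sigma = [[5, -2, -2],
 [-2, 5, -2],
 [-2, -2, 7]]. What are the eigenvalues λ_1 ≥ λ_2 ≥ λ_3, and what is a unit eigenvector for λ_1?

Step 1 — characteristic polynomial p(λ) = det(λI - Sigma) = λ³ - tr·λ² + c_1·λ - det, where tr = trace, c_1 = sum of the principal 2×2 minors, det = det(Sigma):
  tr = 5 + 5 + 7 = 17,
  c_1 = (5·5 - (-2)²) + (5·7 - (-2)²) + (5·7 - (-2)²) = 21 + 31 + 31 = 83,
  det = 5·(5·7 - (-2)²) - (-2)·((-2)·7 - (-2)·(-2)) + (-2)·((-2)·(-2) - 5·(-2)) = 5·(31) - (-2)·(-18) + (-2)·(14) = 91.
  So p(λ) = λ³ - 17λ² + 83λ - 91.
Step 2 — look for an integer root (rational root theorem: any rational root is an integer divisor of 91). Testing λ = 7:
  p(7) = 343 - 833 + 581 - 91 = 0  ✓
  Dividing out (λ - 7): p(λ) = (λ - 7)(λ² - 10λ + 13).
Step 3 — remaining eigenvalues from the quadratic λ² - 10λ + 13 = 0:
  Δ = 10² - 4·13 = 100 - 52 = 48,  λ = (10 ± √48)/2 = (10 ± 6.9282)/2 ≈ 8.4641 or 1.5359.
  Sorted: λ_1 = 8.4641,  λ_2 = 7,  λ_3 = 1.5359  (check: sum = 17 = tr ✓).

Step 4 — unit eigenvector for λ_1 ≈ 8.4641: v spans the null space of (Sigma - λ_1 I), whose rows are
  r_1 = (-3.4641, -2, -2),  r_2 = (-2, -3.4641, -2),  r_3 = (-2, -2, -1.4641).
  v is orthogonal to every row, so take v ∝ r_1 × r_2 = ((-2)·(-2) - (-2)·(-3.4641), (-2)·(-2) - (-3.4641)·(-2), (-3.4641)·(-3.4641) - (-2)·(-2)) ≈ (-2.9282, -2.9282, 8).
  Rescale (multiply by -1 so the first nonzero entry is positive): u = (2.9282, 2.9282, -8).
  ||u|| = √((2.9282)² + (2.9282)² + (-8)²) = √(81.1487) ≈ 9.0083,  v_1 = u/||u|| ≈ (0.3251, 0.3251, -0.8881) (||v_1|| = 1).

λ_1 = 8.4641,  λ_2 = 7,  λ_3 = 1.5359;  v_1 ≈ (0.3251, 0.3251, -0.8881)


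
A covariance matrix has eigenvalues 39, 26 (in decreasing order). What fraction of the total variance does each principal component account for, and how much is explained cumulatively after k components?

Step 1 — total variance = trace(Sigma) = Σ λ_i = 39 + 26 = 65.

Step 2 — fraction explained by component i = λ_i / Σ λ:
  PC1: 39/65 = 0.6
  PC2: 26/65 = 0.4

Step 3 — cumulative fraction after k components = (λ_1 + ... + λ_k) / Σ λ:
  k = 1: 39/65 = 0.6
  k = 2: (39 + 26)/65 = 65/65 = 1

Summary (fraction, with percent):

explained: PC1 0.6 (60%), PC2 0.4 (40%);  cumulative: 0.6, 1


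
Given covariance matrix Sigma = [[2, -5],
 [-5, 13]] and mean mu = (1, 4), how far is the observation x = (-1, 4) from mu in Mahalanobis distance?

Step 1 — centre the observation: (x - mu) = (-2, 0).

Step 2 — invert Sigma. det(Sigma) = 2·13 - (-5)² = 1.
  Sigma^{-1} = (1/det) · [[d, -b], [-b, a]] = [[13, 5],
 [5, 2]].

Step 3 — form the quadratic (x - mu)^T · Sigma^{-1} · (x - mu):
  Sigma^{-1} · (x - mu) = (-26, -10).
  (x - mu)^T · [Sigma^{-1} · (x - mu)] = (-2)·(-26) + (0)·(-10) = 52.

Step 4 — take square root: d = √(52) ≈ 7.2111.

d(x, mu) = √(52) ≈ 7.2111


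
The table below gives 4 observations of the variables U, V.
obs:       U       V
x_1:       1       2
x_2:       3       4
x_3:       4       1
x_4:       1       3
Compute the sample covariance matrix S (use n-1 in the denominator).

Step 1 — column means:
  mean(U) = (1 + 3 + 4 + 1) / 4 = 9/4 = 2.25
  mean(V) = (2 + 4 + 1 + 3) / 4 = 10/4 = 2.5

Step 2 — sample covariance S[i,j] = (1/(n-1)) · Σ_k (x_{k,i} - mean_i) · (x_{k,j} - mean_j), with n-1 = 3.
  S[U,U] = ((-1.25)·(-1.25) + (0.75)·(0.75) + (1.75)·(1.75) + (-1.25)·(-1.25)) / 3 = 6.75/3 = 2.25
  S[U,V] = ((-1.25)·(-0.5) + (0.75)·(1.5) + (1.75)·(-1.5) + (-1.25)·(0.5)) / 3 = -1.5/3 = -0.5
  S[V,V] = ((-0.5)·(-0.5) + (1.5)·(1.5) + (-1.5)·(-1.5) + (0.5)·(0.5)) / 3 = 5/3 = 1.6667

S is symmetric (S[j,i] = S[i,j]). Assembling:

S = [[2.25, -0.5],
 [-0.5, 1.6667]]


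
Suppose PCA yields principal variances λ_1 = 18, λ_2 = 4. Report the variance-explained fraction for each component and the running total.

Step 1 — total variance = trace(Sigma) = Σ λ_i = 18 + 4 = 22.

Step 2 — fraction explained by component i = λ_i / Σ λ:
  PC1: 18/22 = 0.8182
  PC2: 4/22 = 0.1818

Step 3 — cumulative fraction after k components = (λ_1 + ... + λ_k) / Σ λ:
  k = 1: 18/22 = 0.8182
  k = 2: (18 + 4)/22 = 22/22 = 1

Summary (fraction, with percent):

explained: PC1 0.8182 (81.82%), PC2 0.1818 (18.18%);  cumulative: 0.8182, 1


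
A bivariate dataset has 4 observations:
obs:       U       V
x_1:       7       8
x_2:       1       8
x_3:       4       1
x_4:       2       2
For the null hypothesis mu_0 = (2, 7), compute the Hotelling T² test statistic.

Step 1 — sample mean vector:
  mean(U) = (7 + 1 + 4 + 2) / 4 = 14/4 = 3.5
  mean(V) = (8 + 8 + 1 + 2) / 4 = 19/4 = 4.75
  x̄ = (3.5, 4.75),  deviation x̄ - mu_0 = (3.5, 4.75) - (2, 7) = (1.5, -2.25).

Step 2 — sample covariance matrix, S[i,j] = (1/(n-1)) · Σ_k (x_{k,i} - mean_i) · (x_{k,j} - mean_j), divisor n-1 = 3:
  S[U,U] = ((3.5)·(3.5) + (-2.5)·(-2.5) + (0.5)·(0.5) + (-1.5)·(-1.5)) / 3 = 21/3 = 7
  S[U,V] = ((3.5)·(3.25) + (-2.5)·(3.25) + (0.5)·(-3.75) + (-1.5)·(-2.75)) / 3 = 5.5/3 = 1.8333
  S[V,V] = ((3.25)·(3.25) + (3.25)·(3.25) + (-3.75)·(-3.75) + (-2.75)·(-2.75)) / 3 = 42.75/3 = 14.25
  S = [[7, 1.8333],
 [1.8333, 14.25]].

Step 3 — invert S. det(S) = 7·14.25 - (1.8333)² = 96.3889.
  S^{-1} = (1/det) · [[d, -b], [-b, a]] = [[0.1478, -0.019],
 [-0.019, 0.0726]].

Step 4 — quadratic form (x̄ - mu_0)^T · S^{-1} · (x̄ - mu_0):
  S^{-1} · (x̄ - mu_0) = (0.2646, -0.1919),
  (x̄ - mu_0)^T · [...] = (1.5)·(0.2646) + (-2.25)·(-0.1919) = 0.8287.

Step 5 — scale by n: T² = 4 · 0.8287 = 3.3147.

T² ≈ 3.3147


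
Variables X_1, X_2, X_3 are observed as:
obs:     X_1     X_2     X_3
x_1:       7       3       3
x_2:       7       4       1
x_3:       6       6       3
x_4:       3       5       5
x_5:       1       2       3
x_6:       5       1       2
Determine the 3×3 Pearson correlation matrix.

Step 1 — column means:
  mean(X_1) = (7 + 7 + 6 + 3 + 1 + 5) / 6 = 29/6 = 4.8333
  mean(X_2) = (3 + 4 + 6 + 5 + 2 + 1) / 6 = 21/6 = 3.5
  mean(X_3) = (3 + 1 + 3 + 5 + 3 + 2) / 6 = 17/6 = 2.8333

Step 2 — sample variances and covariances s[i,j] = (1/(n-1)) · Σ_k (x_{k,i} - mean_i) · (x_{k,j} - mean_j), with n-1 = 5:
  s[X_1,X_1] = ((2.1667)·(2.1667) + (2.1667)·(2.1667) + (1.1667)·(1.1667) + (-1.8333)·(-1.8333) + (-3.8333)·(-3.8333) + (0.1667)·(0.1667)) / 5 = 28.8333/5 = 5.7667
  s[X_1,X_2] = ((2.1667)·(-0.5) + (2.1667)·(0.5) + (1.1667)·(2.5) + (-1.8333)·(1.5) + (-3.8333)·(-1.5) + (0.1667)·(-2.5)) / 5 = 5.5/5 = 1.1
  s[X_1,X_3] = ((2.1667)·(0.1667) + (2.1667)·(-1.8333) + (1.1667)·(0.1667) + (-1.8333)·(2.1667) + (-3.8333)·(0.1667) + (0.1667)·(-0.8333)) / 5 = -8.1667/5 = -1.6333
  s[X_2,X_2] = ((-0.5)·(-0.5) + (0.5)·(0.5) + (2.5)·(2.5) + (1.5)·(1.5) + (-1.5)·(-1.5) + (-2.5)·(-2.5)) / 5 = 17.5/5 = 3.5
  s[X_2,X_3] = ((-0.5)·(0.1667) + (0.5)·(-1.8333) + (2.5)·(0.1667) + (1.5)·(2.1667) + (-1.5)·(0.1667) + (-2.5)·(-0.8333)) / 5 = 4.5/5 = 0.9
  s[X_3,X_3] = ((0.1667)·(0.1667) + (-1.8333)·(-1.8333) + (0.1667)·(0.1667) + (2.1667)·(2.1667) + (0.1667)·(0.1667) + (-0.8333)·(-0.8333)) / 5 = 8.8333/5 = 1.7667
  Sample standard deviations s_i = √(s[i,i]):
  s(X_1) = √(5.7667) = 2.4014
  s(X_2) = √(3.5) = 1.8708
  s(X_3) = √(1.7667) = 1.3292

Step 3 — r_{ij} = s_{ij} / (s_i · s_j):
  r[X_1,X_1] = 1 (diagonal).
  r[X_1,X_2] = 1.1 / (2.4014 · 1.8708) = 1.1 / 4.4926 = 0.2448
  r[X_1,X_3] = -1.6333 / (2.4014 · 1.3292) = -1.6333 / 3.1918 = -0.5117
  r[X_2,X_2] = 1 (diagonal).
  r[X_2,X_3] = 0.9 / (1.8708 · 1.3292) = 0.9 / 2.4866 = 0.3619
  r[X_3,X_3] = 1 (diagonal).

R is symmetric with unit diagonal. Assembling:

R = [[1, 0.2448, -0.5117],
 [0.2448, 1, 0.3619],
 [-0.5117, 0.3619, 1]]


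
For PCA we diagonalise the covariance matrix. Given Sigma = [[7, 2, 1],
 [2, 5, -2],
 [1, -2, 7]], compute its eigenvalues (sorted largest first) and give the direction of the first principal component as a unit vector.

Step 1 — characteristic polynomial p(λ) = det(λI - Sigma) = λ³ - tr·λ² + c_1·λ - det, where tr = trace, c_1 = sum of the principal 2×2 minors, det = det(Sigma):
  tr = 7 + 5 + 7 = 19,
  c_1 = (7·5 - (2)²) + (7·7 - (1)²) + (5·7 - (-2)²) = 31 + 48 + 31 = 110,
  det = 7·(5·7 - (-2)²) - (2)·((2)·7 - (-2)·(1)) + (1)·((2)·(-2) - 5·(1)) = 7·(31) - (2)·(16) + (1)·(-9) = 176.
  So p(λ) = λ³ - 19λ² + 110λ - 176.
Step 2 — look for an integer root (rational root theorem: any rational root is an integer divisor of 176). Testing λ = 8:
  p(8) = 512 - 1216 + 880 - 176 = 0  ✓
  Dividing out (λ - 8): p(λ) = (λ - 8)(λ² - 11λ + 22).
Step 3 — remaining eigenvalues from the quadratic λ² - 11λ + 22 = 0:
  Δ = 11² - 4·22 = 121 - 88 = 33,  λ = (11 ± √33)/2 = (11 ± 5.7446)/2 ≈ 8.3723 or 2.6277.
  Sorted: λ_1 = 8.3723,  λ_2 = 8,  λ_3 = 2.6277  (check: sum = 19 = tr ✓).

Step 4 — unit eigenvector for λ_1 ≈ 8.3723: v spans the null space of (Sigma - λ_1 I), whose rows are
  r_1 = (-1.3723, 2, 1),  r_2 = (2, -3.3723, -2),  r_3 = (1, -2, -1.3723).
  v is orthogonal to every row, so take v ∝ r_1 × r_2 = ((2)·(-2) - (1)·(-3.3723), (1)·(2) - (-1.3723)·(-2), (-1.3723)·(-3.3723) - (2)·(2)) ≈ (-0.6277, -0.7446, 0.6277).
  Rescale (multiply by -1 so the first nonzero entry is positive): u = (0.6277, 0.7446, -0.6277).
  ||u|| = √((0.6277)² + (0.7446)² + (-0.6277)²) = √(1.3424) ≈ 1.1586,  v_1 = u/||u|| ≈ (0.5418, 0.6426, -0.5418) (||v_1|| = 1).

λ_1 = 8.3723,  λ_2 = 8,  λ_3 = 2.6277;  v_1 ≈ (0.5418, 0.6426, -0.5418)


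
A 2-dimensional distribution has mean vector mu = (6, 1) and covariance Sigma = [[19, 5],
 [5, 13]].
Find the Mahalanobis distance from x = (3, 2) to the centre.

Step 1 — centre the observation: (x - mu) = (-3, 1).

Step 2 — invert Sigma. det(Sigma) = 19·13 - (5)² = 222.
  Sigma^{-1} = (1/det) · [[d, -b], [-b, a]] = [[0.0586, -0.0225],
 [-0.0225, 0.0856]].

Step 3 — form the quadratic (x - mu)^T · Sigma^{-1} · (x - mu):
  Sigma^{-1} · (x - mu) = (-0.1982, 0.1532).
  (x - mu)^T · [Sigma^{-1} · (x - mu)] = (-3)·(-0.1982) + (1)·(0.1532) = 0.7477.

Step 4 — take square root: d = √(0.7477) ≈ 0.8647.

d(x, mu) = √(0.7477) ≈ 0.8647


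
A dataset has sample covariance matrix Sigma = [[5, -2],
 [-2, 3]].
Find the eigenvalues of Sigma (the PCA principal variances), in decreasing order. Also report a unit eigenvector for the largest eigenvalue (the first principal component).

Step 1 — characteristic polynomial of 2×2 Sigma:
  det(Sigma - λI) = λ² - trace · λ + det = 0.
  trace = 5 + 3 = 8, det = 5·3 - (-2)² = 11.
Step 2 — discriminant:
  Δ = trace² - 4·det = 64 - 44 = 20.
Step 3 — eigenvalues:
  λ = (trace ± √Δ)/2 = (8 ± 4.4721)/2,
  λ_1 = 6.2361,  λ_2 = 1.7639.

Step 4 — unit eigenvector for λ_1: solve (Sigma - λ_1 I)v = 0. First row:
  (5 - 6.2361)·v_x + (-2)·v_y = 0, i.e. (-1.2361)·v_x + (-2)·v_y = 0,
  so v ∝ (b, λ_1 - a) = (-2, 1.2361); multiply by -1 so the first entry is positive: u = (2, -1.2361).
  ||u|| = √((2)² + (-1.2361)²) = √(5.5279) ≈ 2.3511,
  v_1 = u/||u|| ≈ (0.8507, -0.5257) (||v_1|| = 1).

λ_1 = 6.2361,  λ_2 = 1.7639;  v_1 ≈ (0.8507, -0.5257)


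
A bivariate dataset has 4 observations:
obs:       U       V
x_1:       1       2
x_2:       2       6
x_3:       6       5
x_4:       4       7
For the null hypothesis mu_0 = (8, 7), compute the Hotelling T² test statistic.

Step 1 — sample mean vector:
  mean(U) = (1 + 2 + 6 + 4) / 4 = 13/4 = 3.25
  mean(V) = (2 + 6 + 5 + 7) / 4 = 20/4 = 5
  x̄ = (3.25, 5),  deviation x̄ - mu_0 = (3.25, 5) - (8, 7) = (-4.75, -2).

Step 2 — sample covariance matrix, S[i,j] = (1/(n-1)) · Σ_k (x_{k,i} - mean_i) · (x_{k,j} - mean_j), divisor n-1 = 3:
  S[U,U] = ((-2.25)·(-2.25) + (-1.25)·(-1.25) + (2.75)·(2.75) + (0.75)·(0.75)) / 3 = 14.75/3 = 4.9167
  S[U,V] = ((-2.25)·(-3) + (-1.25)·(1) + (2.75)·(0) + (0.75)·(2)) / 3 = 7/3 = 2.3333
  S[V,V] = ((-3)·(-3) + (1)·(1) + (0)·(0) + (2)·(2)) / 3 = 14/3 = 4.6667
  S = [[4.9167, 2.3333],
 [2.3333, 4.6667]].

Step 3 — invert S. det(S) = 4.9167·4.6667 - (2.3333)² = 17.5.
  S^{-1} = (1/det) · [[d, -b], [-b, a]] = [[0.2667, -0.1333],
 [-0.1333, 0.281]].

Step 4 — quadratic form (x̄ - mu_0)^T · S^{-1} · (x̄ - mu_0):
  S^{-1} · (x̄ - mu_0) = (-1, 0.0714),
  (x̄ - mu_0)^T · [...] = (-4.75)·(-1) + (-2)·(0.0714) = 4.6071.

Step 5 — scale by n: T² = 4 · 4.6071 = 18.4286.

T² ≈ 18.4286


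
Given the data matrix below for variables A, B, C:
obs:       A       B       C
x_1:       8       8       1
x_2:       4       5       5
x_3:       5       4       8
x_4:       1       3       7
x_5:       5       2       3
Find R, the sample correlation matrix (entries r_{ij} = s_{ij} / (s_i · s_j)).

Step 1 — column means:
  mean(A) = (8 + 4 + 5 + 1 + 5) / 5 = 23/5 = 4.6
  mean(B) = (8 + 5 + 4 + 3 + 2) / 5 = 22/5 = 4.4
  mean(C) = (1 + 5 + 8 + 7 + 3) / 5 = 24/5 = 4.8

Step 2 — sample variances and covariances s[i,j] = (1/(n-1)) · Σ_k (x_{k,i} - mean_i) · (x_{k,j} - mean_j), with n-1 = 4:
  s[A,A] = ((3.4)·(3.4) + (-0.6)·(-0.6) + (0.4)·(0.4) + (-3.6)·(-3.6) + (0.4)·(0.4)) / 4 = 25.2/4 = 6.3
  s[A,B] = ((3.4)·(3.6) + (-0.6)·(0.6) + (0.4)·(-0.4) + (-3.6)·(-1.4) + (0.4)·(-2.4)) / 4 = 15.8/4 = 3.95
  s[A,C] = ((3.4)·(-3.8) + (-0.6)·(0.2) + (0.4)·(3.2) + (-3.6)·(2.2) + (0.4)·(-1.8)) / 4 = -20.4/4 = -5.1
  s[B,B] = ((3.6)·(3.6) + (0.6)·(0.6) + (-0.4)·(-0.4) + (-1.4)·(-1.4) + (-2.4)·(-2.4)) / 4 = 21.2/4 = 5.3
  s[B,C] = ((3.6)·(-3.8) + (0.6)·(0.2) + (-0.4)·(3.2) + (-1.4)·(2.2) + (-2.4)·(-1.8)) / 4 = -13.6/4 = -3.4
  s[C,C] = ((-3.8)·(-3.8) + (0.2)·(0.2) + (3.2)·(3.2) + (2.2)·(2.2) + (-1.8)·(-1.8)) / 4 = 32.8/4 = 8.2
  Sample standard deviations s_i = √(s[i,i]):
  s(A) = √(6.3) = 2.51
  s(B) = √(5.3) = 2.3022
  s(C) = √(8.2) = 2.8636

Step 3 — r_{ij} = s_{ij} / (s_i · s_j):
  r[A,A] = 1 (diagonal).
  r[A,B] = 3.95 / (2.51 · 2.3022) = 3.95 / 5.7784 = 0.6836
  r[A,C] = -5.1 / (2.51 · 2.8636) = -5.1 / 7.1875 = -0.7096
  r[B,B] = 1 (diagonal).
  r[B,C] = -3.4 / (2.3022 · 2.8636) = -3.4 / 6.5924 = -0.5157
  r[C,C] = 1 (diagonal).

R is symmetric with unit diagonal. Assembling:

R = [[1, 0.6836, -0.7096],
 [0.6836, 1, -0.5157],
 [-0.7096, -0.5157, 1]]


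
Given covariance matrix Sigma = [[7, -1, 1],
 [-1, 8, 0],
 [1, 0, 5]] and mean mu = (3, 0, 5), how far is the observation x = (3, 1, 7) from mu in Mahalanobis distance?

Step 1 — centre the observation: (x - mu) = (0, 1, 2).

Step 2 — invert Sigma (cofactor / det for 3×3, or solve directly):
  Sigma^{-1} = [[0.1498, 0.0187, -0.03],
 [0.0187, 0.1273, -0.0037],
 [-0.03, -0.0037, 0.206]].

Step 3 — form the quadratic (x - mu)^T · Sigma^{-1} · (x - mu):
  Sigma^{-1} · (x - mu) = (-0.0412, 0.1199, 0.4082).
  (x - mu)^T · [Sigma^{-1} · (x - mu)] = (0)·(-0.0412) + (1)·(0.1199) + (2)·(0.4082) = 0.9363.

Step 4 — take square root: d = √(0.9363) ≈ 0.9676.

d(x, mu) = √(0.9363) ≈ 0.9676


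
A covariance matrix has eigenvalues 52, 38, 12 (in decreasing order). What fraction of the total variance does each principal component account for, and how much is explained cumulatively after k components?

Step 1 — total variance = trace(Sigma) = Σ λ_i = 52 + 38 + 12 = 102.

Step 2 — fraction explained by component i = λ_i / Σ λ:
  PC1: 52/102 = 0.5098
  PC2: 38/102 = 0.3725
  PC3: 12/102 = 0.1176

Step 3 — cumulative fraction after k components = (λ_1 + ... + λ_k) / Σ λ:
  k = 1: 52/102 = 0.5098
  k = 2: (52 + 38)/102 = 90/102 = 0.8824
  k = 3: (52 + 38 + 12)/102 = 102/102 = 1

Summary (fraction, with percent):

explained: PC1 0.5098 (50.98%), PC2 0.3725 (37.25%), PC3 0.1176 (11.76%);  cumulative: 0.5098, 0.8824, 1


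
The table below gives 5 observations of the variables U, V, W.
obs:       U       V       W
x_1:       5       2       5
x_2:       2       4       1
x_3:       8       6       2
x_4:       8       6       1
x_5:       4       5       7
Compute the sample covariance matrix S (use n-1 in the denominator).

Step 1 — column means:
  mean(U) = (5 + 2 + 8 + 8 + 4) / 5 = 27/5 = 5.4
  mean(V) = (2 + 4 + 6 + 6 + 5) / 5 = 23/5 = 4.6
  mean(W) = (5 + 1 + 2 + 1 + 7) / 5 = 16/5 = 3.2

Step 2 — sample covariance S[i,j] = (1/(n-1)) · Σ_k (x_{k,i} - mean_i) · (x_{k,j} - mean_j), with n-1 = 4.
  S[U,U] = ((-0.4)·(-0.4) + (-3.4)·(-3.4) + (2.6)·(2.6) + (2.6)·(2.6) + (-1.4)·(-1.4)) / 4 = 27.2/4 = 6.8
  S[U,V] = ((-0.4)·(-2.6) + (-3.4)·(-0.6) + (2.6)·(1.4) + (2.6)·(1.4) + (-1.4)·(0.4)) / 4 = 9.8/4 = 2.45
  S[U,W] = ((-0.4)·(1.8) + (-3.4)·(-2.2) + (2.6)·(-1.2) + (2.6)·(-2.2) + (-1.4)·(3.8)) / 4 = -7.4/4 = -1.85
  S[V,V] = ((-2.6)·(-2.6) + (-0.6)·(-0.6) + (1.4)·(1.4) + (1.4)·(1.4) + (0.4)·(0.4)) / 4 = 11.2/4 = 2.8
  S[V,W] = ((-2.6)·(1.8) + (-0.6)·(-2.2) + (1.4)·(-1.2) + (1.4)·(-2.2) + (0.4)·(3.8)) / 4 = -6.6/4 = -1.65
  S[W,W] = ((1.8)·(1.8) + (-2.2)·(-2.2) + (-1.2)·(-1.2) + (-2.2)·(-2.2) + (3.8)·(3.8)) / 4 = 28.8/4 = 7.2

S is symmetric (S[j,i] = S[i,j]). Assembling:

S = [[6.8, 2.45, -1.85],
 [2.45, 2.8, -1.65],
 [-1.85, -1.65, 7.2]]


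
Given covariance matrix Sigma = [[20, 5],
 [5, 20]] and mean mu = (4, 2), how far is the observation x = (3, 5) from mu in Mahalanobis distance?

Step 1 — centre the observation: (x - mu) = (-1, 3).

Step 2 — invert Sigma. det(Sigma) = 20·20 - (5)² = 375.
  Sigma^{-1} = (1/det) · [[d, -b], [-b, a]] = [[0.0533, -0.0133],
 [-0.0133, 0.0533]].

Step 3 — form the quadratic (x - mu)^T · Sigma^{-1} · (x - mu):
  Sigma^{-1} · (x - mu) = (-0.0933, 0.1733).
  (x - mu)^T · [Sigma^{-1} · (x - mu)] = (-1)·(-0.0933) + (3)·(0.1733) = 0.6133.

Step 4 — take square root: d = √(0.6133) ≈ 0.7832.

d(x, mu) = √(0.6133) ≈ 0.7832


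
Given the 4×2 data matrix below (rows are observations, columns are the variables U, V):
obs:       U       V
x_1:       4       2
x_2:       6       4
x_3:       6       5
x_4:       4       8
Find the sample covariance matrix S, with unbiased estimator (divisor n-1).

Step 1 — column means:
  mean(U) = (4 + 6 + 6 + 4) / 4 = 20/4 = 5
  mean(V) = (2 + 4 + 5 + 8) / 4 = 19/4 = 4.75

Step 2 — sample covariance S[i,j] = (1/(n-1)) · Σ_k (x_{k,i} - mean_i) · (x_{k,j} - mean_j), with n-1 = 3.
  S[U,U] = ((-1)·(-1) + (1)·(1) + (1)·(1) + (-1)·(-1)) / 3 = 4/3 = 1.3333
  S[U,V] = ((-1)·(-2.75) + (1)·(-0.75) + (1)·(0.25) + (-1)·(3.25)) / 3 = -1/3 = -0.3333
  S[V,V] = ((-2.75)·(-2.75) + (-0.75)·(-0.75) + (0.25)·(0.25) + (3.25)·(3.25)) / 3 = 18.75/3 = 6.25

S is symmetric (S[j,i] = S[i,j]). Assembling:

S = [[1.3333, -0.3333],
 [-0.3333, 6.25]]


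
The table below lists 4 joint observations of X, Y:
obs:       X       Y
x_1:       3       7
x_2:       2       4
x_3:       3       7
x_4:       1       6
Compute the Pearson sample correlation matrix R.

Step 1 — column means:
  mean(X) = (3 + 2 + 3 + 1) / 4 = 9/4 = 2.25
  mean(Y) = (7 + 4 + 7 + 6) / 4 = 24/4 = 6

Step 2 — sample variances and covariances s[i,j] = (1/(n-1)) · Σ_k (x_{k,i} - mean_i) · (x_{k,j} - mean_j), with n-1 = 3:
  s[X,X] = ((0.75)·(0.75) + (-0.25)·(-0.25) + (0.75)·(0.75) + (-1.25)·(-1.25)) / 3 = 2.75/3 = 0.9167
  s[X,Y] = ((0.75)·(1) + (-0.25)·(-2) + (0.75)·(1) + (-1.25)·(0)) / 3 = 2/3 = 0.6667
  s[Y,Y] = ((1)·(1) + (-2)·(-2) + (1)·(1) + (0)·(0)) / 3 = 6/3 = 2
  Sample standard deviations s_i = √(s[i,i]):
  s(X) = √(0.9167) = 0.9574
  s(Y) = √(2) = 1.4142

Step 3 — r_{ij} = s_{ij} / (s_i · s_j):
  r[X,X] = 1 (diagonal).
  r[X,Y] = 0.6667 / (0.9574 · 1.4142) = 0.6667 / 1.354 = 0.4924
  r[Y,Y] = 1 (diagonal).

R is symmetric with unit diagonal. Assembling:

R = [[1, 0.4924],
 [0.4924, 1]]


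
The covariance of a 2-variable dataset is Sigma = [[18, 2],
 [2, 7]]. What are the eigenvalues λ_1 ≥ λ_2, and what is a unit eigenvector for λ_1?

Step 1 — characteristic polynomial of 2×2 Sigma:
  det(Sigma - λI) = λ² - trace · λ + det = 0.
  trace = 18 + 7 = 25, det = 18·7 - (2)² = 122.
Step 2 — discriminant:
  Δ = trace² - 4·det = 625 - 488 = 137.
Step 3 — eigenvalues:
  λ = (trace ± √Δ)/2 = (25 ± 11.7047)/2,
  λ_1 = 18.3523,  λ_2 = 6.6477.

Step 4 — unit eigenvector for λ_1: solve (Sigma - λ_1 I)v = 0. First row:
  (18 - 18.3523)·v_x + (2)·v_y = 0, i.e. (-0.3523)·v_x + (2)·v_y = 0,
  so v ∝ (b, λ_1 - a) = (2, 0.3523) = u.
  ||u|| = √((2)² + (0.3523)²) = √(4.1242) ≈ 2.0308,
  v_1 = u/||u|| ≈ (0.9848, 0.1735) (||v_1|| = 1).

λ_1 = 18.3523,  λ_2 = 6.6477;  v_1 ≈ (0.9848, 0.1735)


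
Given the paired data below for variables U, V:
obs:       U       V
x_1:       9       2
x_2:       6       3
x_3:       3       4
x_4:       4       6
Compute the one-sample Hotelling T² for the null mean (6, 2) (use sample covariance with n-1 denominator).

Step 1 — sample mean vector:
  mean(U) = (9 + 6 + 3 + 4) / 4 = 22/4 = 5.5
  mean(V) = (2 + 3 + 4 + 6) / 4 = 15/4 = 3.75
  x̄ = (5.5, 3.75),  deviation x̄ - mu_0 = (5.5, 3.75) - (6, 2) = (-0.5, 1.75).

Step 2 — sample covariance matrix, S[i,j] = (1/(n-1)) · Σ_k (x_{k,i} - mean_i) · (x_{k,j} - mean_j), divisor n-1 = 3:
  S[U,U] = ((3.5)·(3.5) + (0.5)·(0.5) + (-2.5)·(-2.5) + (-1.5)·(-1.5)) / 3 = 21/3 = 7
  S[U,V] = ((3.5)·(-1.75) + (0.5)·(-0.75) + (-2.5)·(0.25) + (-1.5)·(2.25)) / 3 = -10.5/3 = -3.5
  S[V,V] = ((-1.75)·(-1.75) + (-0.75)·(-0.75) + (0.25)·(0.25) + (2.25)·(2.25)) / 3 = 8.75/3 = 2.9167
  S = [[7, -3.5],
 [-3.5, 2.9167]].

Step 3 — invert S. det(S) = 7·2.9167 - (-3.5)² = 8.1667.
  S^{-1} = (1/det) · [[d, -b], [-b, a]] = [[0.3571, 0.4286],
 [0.4286, 0.8571]].

Step 4 — quadratic form (x̄ - mu_0)^T · S^{-1} · (x̄ - mu_0):
  S^{-1} · (x̄ - mu_0) = (0.5714, 1.2857),
  (x̄ - mu_0)^T · [...] = (-0.5)·(0.5714) + (1.75)·(1.2857) = 1.9643.

Step 5 — scale by n: T² = 4 · 1.9643 = 7.8571.

T² ≈ 7.8571


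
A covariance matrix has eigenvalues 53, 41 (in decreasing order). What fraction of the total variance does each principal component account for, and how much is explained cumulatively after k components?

Step 1 — total variance = trace(Sigma) = Σ λ_i = 53 + 41 = 94.

Step 2 — fraction explained by component i = λ_i / Σ λ:
  PC1: 53/94 = 0.5638
  PC2: 41/94 = 0.4362

Step 3 — cumulative fraction after k components = (λ_1 + ... + λ_k) / Σ λ:
  k = 1: 53/94 = 0.5638
  k = 2: (53 + 41)/94 = 94/94 = 1

Summary (fraction, with percent):

explained: PC1 0.5638 (56.38%), PC2 0.4362 (43.62%);  cumulative: 0.5638, 1


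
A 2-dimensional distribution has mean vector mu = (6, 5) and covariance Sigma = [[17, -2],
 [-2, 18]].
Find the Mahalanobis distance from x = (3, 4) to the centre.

Step 1 — centre the observation: (x - mu) = (-3, -1).

Step 2 — invert Sigma. det(Sigma) = 17·18 - (-2)² = 302.
  Sigma^{-1} = (1/det) · [[d, -b], [-b, a]] = [[0.0596, 0.0066],
 [0.0066, 0.0563]].

Step 3 — form the quadratic (x - mu)^T · Sigma^{-1} · (x - mu):
  Sigma^{-1} · (x - mu) = (-0.1854, -0.0762).
  (x - mu)^T · [Sigma^{-1} · (x - mu)] = (-3)·(-0.1854) + (-1)·(-0.0762) = 0.6325.

Step 4 — take square root: d = √(0.6325) ≈ 0.7953.

d(x, mu) = √(0.6325) ≈ 0.7953
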